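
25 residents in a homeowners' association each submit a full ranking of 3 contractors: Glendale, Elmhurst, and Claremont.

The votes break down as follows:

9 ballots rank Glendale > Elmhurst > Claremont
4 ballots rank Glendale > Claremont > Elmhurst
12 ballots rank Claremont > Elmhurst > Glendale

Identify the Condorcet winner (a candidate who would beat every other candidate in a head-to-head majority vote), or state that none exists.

Glendale

Head-to-head results (25 voters total):
Glendale vs Elmhurst: Glendale wins 13–12.
Glendale vs Claremont: Glendale wins 13–12.
Elmhurst vs Claremont: Claremont wins 16–9.
Glendale beats each rival — Elmhurst (13–12), Claremont (13–12) — so Glendale is the Condorcet winner.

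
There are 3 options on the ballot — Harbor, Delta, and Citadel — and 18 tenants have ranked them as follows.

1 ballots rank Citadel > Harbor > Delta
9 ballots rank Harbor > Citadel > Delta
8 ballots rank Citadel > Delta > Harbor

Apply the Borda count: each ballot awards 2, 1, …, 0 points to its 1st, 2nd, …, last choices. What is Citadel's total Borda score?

Borda scores:
  Harbor: 1 + 9·2 + 8·0 = 19
  Delta: 0 + 9·0 + 8·1 = 8
  Citadel: 2 + 9·1 + 8·2 = 27

27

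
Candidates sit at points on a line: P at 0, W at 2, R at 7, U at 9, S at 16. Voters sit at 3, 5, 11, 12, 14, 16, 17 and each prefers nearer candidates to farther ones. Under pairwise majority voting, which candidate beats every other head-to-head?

With single-peaked preferences on a line, the Condorcet winner is the candidate closest to the median voter.
The median voter (position 12) is closest to U at 9.
Check: U vs R — voters closer to U: 5 of 7.

U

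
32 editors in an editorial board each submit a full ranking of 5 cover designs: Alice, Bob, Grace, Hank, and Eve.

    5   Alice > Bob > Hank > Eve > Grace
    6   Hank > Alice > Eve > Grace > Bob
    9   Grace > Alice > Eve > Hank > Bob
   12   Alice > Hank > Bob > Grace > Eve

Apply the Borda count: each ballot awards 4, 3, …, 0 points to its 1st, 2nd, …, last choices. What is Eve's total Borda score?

Borda scores:
  Alice: 5·4 + 6·3 + 9·3 + 12·4 = 113
  Bob: 5·3 + 6·0 + 9·0 + 12·2 = 39
  Grace: 5·0 + 6·1 + 9·4 + 12·1 = 54
  Hank: 5·2 + 6·4 + 9·1 + 12·3 = 79
  Eve: 5·1 + 6·2 + 9·2 + 12·0 = 35

35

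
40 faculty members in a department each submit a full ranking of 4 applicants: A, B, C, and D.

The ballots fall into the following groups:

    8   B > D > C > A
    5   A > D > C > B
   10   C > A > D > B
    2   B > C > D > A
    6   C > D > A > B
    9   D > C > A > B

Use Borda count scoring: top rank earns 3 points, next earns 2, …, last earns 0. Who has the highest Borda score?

Borda scores:
  A: 8·0 + 5·3 + 10·2 + 2·0 + 6·1 + 9·1 = 50
  B: 8·3 + 5·0 + 10·0 + 2·3 + 6·0 + 9·0 = 30
  C: 8·1 + 5·1 + 10·3 + 2·2 + 6·3 + 9·2 = 83
  D: 8·2 + 5·2 + 10·1 + 2·1 + 6·2 + 9·3 = 77
C has the highest total.

C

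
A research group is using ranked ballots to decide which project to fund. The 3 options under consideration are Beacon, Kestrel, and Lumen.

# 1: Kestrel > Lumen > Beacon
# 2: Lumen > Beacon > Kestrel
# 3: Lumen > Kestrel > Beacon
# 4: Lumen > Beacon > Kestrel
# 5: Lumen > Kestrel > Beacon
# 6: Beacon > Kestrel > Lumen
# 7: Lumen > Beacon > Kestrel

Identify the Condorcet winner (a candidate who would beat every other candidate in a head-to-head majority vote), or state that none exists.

Head-to-head results (7 voters total):
Beacon vs Kestrel: Beacon wins 4–3.
Beacon vs Lumen: Lumen wins 6–1.
Kestrel vs Lumen: Lumen wins 5–2.
Lumen beats each rival — Beacon (6–1), Kestrel (5–2) — so Lumen is the Condorcet winner.

Lumen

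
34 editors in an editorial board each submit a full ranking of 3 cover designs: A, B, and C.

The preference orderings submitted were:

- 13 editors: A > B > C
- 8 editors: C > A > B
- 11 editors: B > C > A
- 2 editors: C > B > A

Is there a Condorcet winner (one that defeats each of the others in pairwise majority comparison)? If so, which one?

Head-to-head results (34 voters total):
A vs B: A wins 21–13.
A vs C: C wins 21–13.
B vs C: B wins 24–10.
No candidate beats all others: A beats B beats C beats A, a majority cycle.

None — there is no Condorcet winner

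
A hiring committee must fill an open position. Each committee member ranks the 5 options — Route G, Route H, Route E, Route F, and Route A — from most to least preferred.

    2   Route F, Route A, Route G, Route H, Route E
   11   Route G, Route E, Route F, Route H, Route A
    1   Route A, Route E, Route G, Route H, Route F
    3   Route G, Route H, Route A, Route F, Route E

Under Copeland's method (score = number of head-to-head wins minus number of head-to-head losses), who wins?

Pairwise results:
  Route G vs Route H: Route G wins 17–0.
  Route G vs Route E: Route G wins 16–1.
  Route G vs Route F: Route G wins 15–2.
  Route G vs Route A: Route G wins 14–3.
  Route H vs Route E: Route E wins 12–5.
  Route H vs Route F: Route F wins 13–4.
  Route H vs Route A: Route H wins 14–3.
  Route E vs Route F: Route E wins 12–5.
  Route E vs Route A: Route E wins 11–6.
  Route F vs Route A: Route F wins 13–4.
Copeland scores (wins − losses):
  Route G: 4 − 0 = 4
  Route H: 1 − 3 = -2
  Route E: 3 − 1 = 2
  Route F: 2 − 2 = 0
  Route A: 0 − 4 = -4
Route G has the best Copeland score.

Route G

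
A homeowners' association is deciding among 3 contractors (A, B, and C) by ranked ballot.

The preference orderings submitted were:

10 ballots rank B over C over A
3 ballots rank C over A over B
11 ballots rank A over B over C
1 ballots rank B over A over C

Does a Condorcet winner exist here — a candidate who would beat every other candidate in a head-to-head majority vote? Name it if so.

There is no Condorcet winner

Head-to-head results (25 voters total):
A vs B: A wins 14–11.
A vs C: C wins 13–12.
B vs C: B wins 22–3.
No candidate beats all others: A beats B beats C beats A, a majority cycle.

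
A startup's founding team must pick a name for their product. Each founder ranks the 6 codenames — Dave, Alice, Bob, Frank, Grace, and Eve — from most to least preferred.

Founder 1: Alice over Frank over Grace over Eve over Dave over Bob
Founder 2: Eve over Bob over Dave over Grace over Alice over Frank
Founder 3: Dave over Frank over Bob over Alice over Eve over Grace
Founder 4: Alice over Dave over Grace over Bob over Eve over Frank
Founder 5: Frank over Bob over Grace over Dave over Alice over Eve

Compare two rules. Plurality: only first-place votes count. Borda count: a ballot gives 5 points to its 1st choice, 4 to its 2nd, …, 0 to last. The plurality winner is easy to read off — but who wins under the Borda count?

Plurality first-place counts: Dave 1, Alice 2, Bob 0, Frank 1, Grace 0, Eve 1 → Alice.
Borda totals: Dave 15, Alice 14, Bob 13, Frank 13, Grace 11, Eve 9 → Dave.

Dave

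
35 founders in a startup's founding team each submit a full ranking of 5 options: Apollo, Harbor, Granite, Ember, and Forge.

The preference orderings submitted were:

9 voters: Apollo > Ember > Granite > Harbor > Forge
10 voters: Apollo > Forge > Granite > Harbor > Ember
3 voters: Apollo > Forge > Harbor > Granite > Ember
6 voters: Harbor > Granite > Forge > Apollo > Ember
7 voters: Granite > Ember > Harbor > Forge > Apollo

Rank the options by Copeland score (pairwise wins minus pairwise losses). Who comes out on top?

Apollo

Pairwise results:
  Apollo vs Harbor: Apollo wins 22–13.
  Apollo vs Granite: Apollo wins 22–13.
  Apollo vs Ember: Apollo wins 28–7.
  Apollo vs Forge: Apollo wins 22–13.
  Harbor vs Granite: Granite wins 26–9.
  Harbor vs Ember: Harbor wins 19–16.
  Harbor vs Forge: Harbor wins 22–13.
  Granite vs Ember: Granite wins 26–9.
  Granite vs Forge: Granite wins 22–13.
  Ember vs Forge: Forge wins 19–16.
Copeland scores (wins − losses):
  Apollo: 4 − 0 = 4
  Harbor: 2 − 2 = 0
  Granite: 3 − 1 = 2
  Ember: 0 − 4 = -4
  Forge: 1 − 3 = -2
Apollo has the best Copeland score.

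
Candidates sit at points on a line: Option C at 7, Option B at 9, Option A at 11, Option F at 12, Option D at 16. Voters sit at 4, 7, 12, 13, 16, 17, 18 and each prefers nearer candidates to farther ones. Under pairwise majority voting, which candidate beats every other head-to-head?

With single-peaked preferences on a line, the Condorcet winner is the candidate closest to the median voter.
The median voter (position 13) is closest to Option F at 12.
Check: Option F vs Option A — voters closer to Option F: 5 of 7.

Option F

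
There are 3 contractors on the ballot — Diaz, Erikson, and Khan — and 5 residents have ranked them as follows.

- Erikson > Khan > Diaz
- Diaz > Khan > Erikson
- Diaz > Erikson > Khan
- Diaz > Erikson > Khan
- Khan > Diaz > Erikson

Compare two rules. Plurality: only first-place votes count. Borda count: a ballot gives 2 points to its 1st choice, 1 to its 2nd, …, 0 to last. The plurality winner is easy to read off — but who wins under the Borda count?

Diaz

Plurality first-place counts: Diaz 3, Erikson 1, Khan 1 → Diaz.
Borda totals: Diaz 7, Erikson 4, Khan 4 → Diaz.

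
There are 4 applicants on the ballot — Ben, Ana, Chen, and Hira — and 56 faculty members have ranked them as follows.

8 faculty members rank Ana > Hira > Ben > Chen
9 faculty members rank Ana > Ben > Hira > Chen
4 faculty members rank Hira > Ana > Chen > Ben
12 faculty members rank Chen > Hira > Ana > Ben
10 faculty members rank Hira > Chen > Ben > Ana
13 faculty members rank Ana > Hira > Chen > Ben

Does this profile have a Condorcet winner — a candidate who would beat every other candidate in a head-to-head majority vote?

Head-to-head results (56 voters total):
Ben vs Ana: Ana wins 46–10.
Ben vs Chen: Chen wins 39–17.
Ben vs Hira: Hira wins 47–9.
Ana vs Chen: Ana wins 34–22.
Ana vs Hira: Ana wins 30–26.
Chen vs Hira: Hira wins 44–12.
Ana beats each rival — Ben (46–10), Chen (34–22), Hira (30–26) — so Ana is the Condorcet winner.

Yes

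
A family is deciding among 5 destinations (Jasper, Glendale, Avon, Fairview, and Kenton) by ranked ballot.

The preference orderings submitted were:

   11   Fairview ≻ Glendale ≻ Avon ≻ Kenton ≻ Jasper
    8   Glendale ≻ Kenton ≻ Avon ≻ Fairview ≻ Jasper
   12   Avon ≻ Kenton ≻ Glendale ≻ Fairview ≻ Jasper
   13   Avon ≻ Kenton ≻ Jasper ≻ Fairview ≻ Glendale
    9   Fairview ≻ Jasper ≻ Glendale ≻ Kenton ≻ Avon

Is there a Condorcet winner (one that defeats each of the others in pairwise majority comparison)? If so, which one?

None — there is no Condorcet winner

Head-to-head results (53 voters total):
Jasper vs Glendale: Glendale wins 31–22.
Jasper vs Avon: Avon wins 44–9.
Jasper vs Fairview: Fairview wins 40–13.
Jasper vs Kenton: Kenton wins 44–9.
Glendale vs Avon: Glendale wins 28–25.
Glendale vs Fairview: Fairview wins 33–20.
Glendale vs Kenton: Glendale wins 28–25.
Avon vs Fairview: Avon wins 33–20.
Avon vs Kenton: Avon wins 36–17.
Fairview vs Kenton: Kenton wins 33–20.
No candidate beats all others: Glendale beats Avon beats Fairview beats Glendale, a majority cycle.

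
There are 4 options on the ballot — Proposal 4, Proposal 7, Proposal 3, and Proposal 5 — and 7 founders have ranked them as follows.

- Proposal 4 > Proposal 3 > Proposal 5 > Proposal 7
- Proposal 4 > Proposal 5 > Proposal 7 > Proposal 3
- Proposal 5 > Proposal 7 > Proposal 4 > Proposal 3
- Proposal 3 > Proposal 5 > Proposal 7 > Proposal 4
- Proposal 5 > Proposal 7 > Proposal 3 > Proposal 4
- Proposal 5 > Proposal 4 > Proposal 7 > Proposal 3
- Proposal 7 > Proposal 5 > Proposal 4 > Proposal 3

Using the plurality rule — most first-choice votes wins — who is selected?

Proposal 5

First-place vote totals:
  Proposal 4: 2
  Proposal 7: 1
  Proposal 3: 1
  Proposal 5: 3
Proposal 5 has the most first-place votes.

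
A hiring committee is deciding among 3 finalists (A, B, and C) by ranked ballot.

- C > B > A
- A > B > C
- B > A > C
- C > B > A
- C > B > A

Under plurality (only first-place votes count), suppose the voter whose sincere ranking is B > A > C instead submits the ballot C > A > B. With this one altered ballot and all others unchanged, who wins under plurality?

First-place totals with the altered ballot: A 1, B 0, C 4.
The winner is unchanged: still C.

C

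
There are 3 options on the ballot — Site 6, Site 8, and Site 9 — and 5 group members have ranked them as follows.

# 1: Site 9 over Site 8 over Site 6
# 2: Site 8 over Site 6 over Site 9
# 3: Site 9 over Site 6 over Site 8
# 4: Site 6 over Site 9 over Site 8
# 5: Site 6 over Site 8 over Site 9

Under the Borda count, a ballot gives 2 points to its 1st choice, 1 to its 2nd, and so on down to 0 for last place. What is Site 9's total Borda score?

Borda scores:
  Site 6: 0 + 1 + 1 + 2 + 2 = 6
  Site 8: 1 + 2 + 0 + 0 + 1 = 4
  Site 9: 2 + 0 + 2 + 1 + 0 = 5

5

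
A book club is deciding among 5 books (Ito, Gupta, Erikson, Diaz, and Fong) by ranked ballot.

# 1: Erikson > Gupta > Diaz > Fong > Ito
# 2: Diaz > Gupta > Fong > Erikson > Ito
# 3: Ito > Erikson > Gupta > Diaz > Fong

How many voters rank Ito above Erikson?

Ballots ranking Ito above Erikson: 1.
Ballots ranking Erikson above Ito: 2.
So 1 of 3 voters prefer Ito to Erikson.

1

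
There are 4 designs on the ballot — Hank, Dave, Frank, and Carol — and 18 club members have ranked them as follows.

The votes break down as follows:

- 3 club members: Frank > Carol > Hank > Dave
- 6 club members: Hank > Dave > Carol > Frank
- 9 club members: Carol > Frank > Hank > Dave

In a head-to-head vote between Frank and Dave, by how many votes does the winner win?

6

Ballots ranking Frank above Dave: 3+9 = 12.
Ballots ranking Dave above Frank: 6.
Frank wins 12–6, a margin of 6.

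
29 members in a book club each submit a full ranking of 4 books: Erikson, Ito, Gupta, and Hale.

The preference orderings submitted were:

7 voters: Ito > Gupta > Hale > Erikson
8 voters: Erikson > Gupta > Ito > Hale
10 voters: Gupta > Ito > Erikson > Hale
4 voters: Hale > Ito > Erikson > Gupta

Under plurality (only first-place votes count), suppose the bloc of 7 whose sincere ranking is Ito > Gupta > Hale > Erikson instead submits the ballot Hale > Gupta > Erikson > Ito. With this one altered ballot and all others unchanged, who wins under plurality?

First-place totals with the altered ballot: Erikson 8, Ito 0, Gupta 10, Hale 11.
The switch changes the winner from Gupta to Hale.

Hale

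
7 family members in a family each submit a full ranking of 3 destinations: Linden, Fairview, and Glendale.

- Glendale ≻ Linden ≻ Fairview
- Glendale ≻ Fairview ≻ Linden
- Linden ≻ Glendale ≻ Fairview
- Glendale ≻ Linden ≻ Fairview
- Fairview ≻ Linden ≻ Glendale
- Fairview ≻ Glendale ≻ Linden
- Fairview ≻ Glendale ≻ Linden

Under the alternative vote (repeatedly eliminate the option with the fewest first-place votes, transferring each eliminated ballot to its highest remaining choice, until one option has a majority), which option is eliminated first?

Linden

Round 1: Fairview 3, Glendale 3, Linden 1. Linden has the fewest and is eliminated.
Round 2: Glendale 4, Fairview 3. Glendale has a majority.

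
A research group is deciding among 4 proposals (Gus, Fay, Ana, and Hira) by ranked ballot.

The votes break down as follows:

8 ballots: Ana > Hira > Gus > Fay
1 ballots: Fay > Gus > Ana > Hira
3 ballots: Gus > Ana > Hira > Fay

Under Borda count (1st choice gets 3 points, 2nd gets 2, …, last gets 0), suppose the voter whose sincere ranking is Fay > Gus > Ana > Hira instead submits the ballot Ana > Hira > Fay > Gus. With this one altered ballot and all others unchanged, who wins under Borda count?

Ana

Borda totals with the altered ballot: Gus 17, Fay 1, Ana 33, Hira 21.
The winner is unchanged: still Ana.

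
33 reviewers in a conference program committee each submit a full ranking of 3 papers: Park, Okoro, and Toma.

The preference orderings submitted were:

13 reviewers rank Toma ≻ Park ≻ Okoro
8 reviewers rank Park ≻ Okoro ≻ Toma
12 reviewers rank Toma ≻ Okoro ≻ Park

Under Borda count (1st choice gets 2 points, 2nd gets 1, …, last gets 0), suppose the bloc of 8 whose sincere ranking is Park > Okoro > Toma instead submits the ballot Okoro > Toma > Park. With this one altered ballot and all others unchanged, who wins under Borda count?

Borda totals with the altered ballot: Park 13, Okoro 28, Toma 58.
The winner is unchanged: still Toma.

Toma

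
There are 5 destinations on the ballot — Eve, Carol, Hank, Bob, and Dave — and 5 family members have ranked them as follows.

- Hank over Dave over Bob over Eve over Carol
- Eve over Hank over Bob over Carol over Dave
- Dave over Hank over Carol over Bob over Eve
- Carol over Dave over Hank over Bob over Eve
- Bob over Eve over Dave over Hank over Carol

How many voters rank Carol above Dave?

Ballots ranking Carol above Dave: 2.
Ballots ranking Dave above Carol: 3.
So 2 of 5 voters prefer Carol to Dave.

2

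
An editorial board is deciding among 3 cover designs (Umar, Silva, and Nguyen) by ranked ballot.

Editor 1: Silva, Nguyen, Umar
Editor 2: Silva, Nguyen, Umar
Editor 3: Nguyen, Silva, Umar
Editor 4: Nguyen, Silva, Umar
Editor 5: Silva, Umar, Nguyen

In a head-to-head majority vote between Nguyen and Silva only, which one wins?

Ballots ranking Nguyen above Silva: 2.
Ballots ranking Silva above Nguyen: 3.
Silva wins the head-to-head, 3–2.

Silva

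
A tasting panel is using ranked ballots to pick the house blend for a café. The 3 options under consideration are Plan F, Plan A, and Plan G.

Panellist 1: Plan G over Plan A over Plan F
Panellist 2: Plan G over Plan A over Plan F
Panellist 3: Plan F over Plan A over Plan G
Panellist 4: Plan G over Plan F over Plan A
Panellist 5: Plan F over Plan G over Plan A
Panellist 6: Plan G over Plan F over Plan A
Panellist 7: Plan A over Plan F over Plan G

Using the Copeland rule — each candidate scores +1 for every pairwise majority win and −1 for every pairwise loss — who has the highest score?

Plan G

Pairwise results:
  Plan F vs Plan A: Plan F wins 4–3.
  Plan F vs Plan G: Plan G wins 4–3.
  Plan A vs Plan G: Plan G wins 5–2.
Copeland scores (wins − losses):
  Plan F: 1 − 1 = 0
  Plan A: 0 − 2 = -2
  Plan G: 2 − 0 = 2
Plan G has the best Copeland score.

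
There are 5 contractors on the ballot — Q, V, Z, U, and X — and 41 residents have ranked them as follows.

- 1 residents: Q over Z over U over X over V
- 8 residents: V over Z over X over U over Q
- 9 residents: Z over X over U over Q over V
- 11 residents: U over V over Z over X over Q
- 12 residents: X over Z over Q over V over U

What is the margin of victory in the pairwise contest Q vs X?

Ballots ranking Q above X: 1.
Ballots ranking X above Q: 8+9+11+12 = 40.
X wins 40–1, a margin of 39.

39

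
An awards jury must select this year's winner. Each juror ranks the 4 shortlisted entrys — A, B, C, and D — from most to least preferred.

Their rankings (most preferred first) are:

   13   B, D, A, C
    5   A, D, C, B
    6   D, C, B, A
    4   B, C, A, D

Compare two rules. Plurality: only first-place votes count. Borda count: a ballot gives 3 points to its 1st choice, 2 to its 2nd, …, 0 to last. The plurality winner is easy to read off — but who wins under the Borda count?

B

Plurality first-place counts: A 5, B 17, C 0, D 6 → B.
Borda totals: A 32, B 57, C 25, D 54 → B.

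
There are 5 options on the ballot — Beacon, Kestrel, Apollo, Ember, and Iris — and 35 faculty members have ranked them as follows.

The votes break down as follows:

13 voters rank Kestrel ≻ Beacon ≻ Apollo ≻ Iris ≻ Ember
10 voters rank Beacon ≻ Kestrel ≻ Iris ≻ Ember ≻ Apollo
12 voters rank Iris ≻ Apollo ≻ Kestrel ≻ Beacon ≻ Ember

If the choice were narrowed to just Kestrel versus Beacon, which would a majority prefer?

Ballots ranking Kestrel above Beacon: 13+12 = 25.
Ballots ranking Beacon above Kestrel: 10.
Kestrel wins the head-to-head, 25–10.

Kestrel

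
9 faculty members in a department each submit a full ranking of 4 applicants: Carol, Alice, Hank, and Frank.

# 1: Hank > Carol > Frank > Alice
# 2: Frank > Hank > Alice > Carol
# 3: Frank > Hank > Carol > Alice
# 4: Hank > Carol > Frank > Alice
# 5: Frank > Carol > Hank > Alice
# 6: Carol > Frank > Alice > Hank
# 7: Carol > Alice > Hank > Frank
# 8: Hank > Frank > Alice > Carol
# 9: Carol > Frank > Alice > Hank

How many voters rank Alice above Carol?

Ballots ranking Alice above Carol: 2.
Ballots ranking Carol above Alice: 7.
So 2 of 9 voters prefer Alice to Carol.

2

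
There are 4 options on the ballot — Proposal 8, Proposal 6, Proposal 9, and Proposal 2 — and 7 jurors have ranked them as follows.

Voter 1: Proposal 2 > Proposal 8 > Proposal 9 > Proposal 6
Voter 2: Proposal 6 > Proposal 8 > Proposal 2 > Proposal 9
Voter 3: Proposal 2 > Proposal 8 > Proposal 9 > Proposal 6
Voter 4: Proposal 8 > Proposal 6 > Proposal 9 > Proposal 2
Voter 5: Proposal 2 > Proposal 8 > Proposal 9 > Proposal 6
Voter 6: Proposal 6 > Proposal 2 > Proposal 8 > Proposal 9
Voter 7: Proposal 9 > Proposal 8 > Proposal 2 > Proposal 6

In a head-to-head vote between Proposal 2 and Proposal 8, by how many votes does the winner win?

Ballots ranking Proposal 2 above Proposal 8: 4.
Ballots ranking Proposal 8 above Proposal 2: 3.
Proposal 2 wins 4–3, a margin of 1.

1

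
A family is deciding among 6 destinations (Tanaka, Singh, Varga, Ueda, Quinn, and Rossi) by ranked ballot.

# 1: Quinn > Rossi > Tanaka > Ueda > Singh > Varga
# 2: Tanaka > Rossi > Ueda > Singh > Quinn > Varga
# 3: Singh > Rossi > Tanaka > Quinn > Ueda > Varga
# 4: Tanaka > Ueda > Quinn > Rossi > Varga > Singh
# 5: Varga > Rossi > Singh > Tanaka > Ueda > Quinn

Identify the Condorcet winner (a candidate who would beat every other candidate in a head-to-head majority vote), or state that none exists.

Head-to-head results (5 voters total):
Tanaka vs Singh: Tanaka wins 3–2.
Tanaka vs Varga: Tanaka wins 4–1.
Tanaka vs Ueda: Tanaka wins 5–0.
Tanaka vs Quinn: Tanaka wins 4–1.
Tanaka vs Rossi: Rossi wins 3–2.
Singh vs Varga: Singh wins 3–2.
Singh vs Ueda: Ueda wins 3–2.
Singh vs Quinn: Singh wins 3–2.
Singh vs Rossi: Rossi wins 4–1.
Varga vs Ueda: Ueda wins 4–1.
Varga vs Quinn: Quinn wins 4–1.
Varga vs Rossi: Rossi wins 4–1.
Ueda vs Quinn: Ueda wins 3–2.
Ueda vs Rossi: Rossi wins 4–1.
Quinn vs Rossi: Rossi wins 3–2.
Rossi beats each rival — Tanaka (3–2), Singh (4–1), Varga (4–1), Ueda (4–1), Quinn (3–2) — so Rossi is the Condorcet winner.

Rossi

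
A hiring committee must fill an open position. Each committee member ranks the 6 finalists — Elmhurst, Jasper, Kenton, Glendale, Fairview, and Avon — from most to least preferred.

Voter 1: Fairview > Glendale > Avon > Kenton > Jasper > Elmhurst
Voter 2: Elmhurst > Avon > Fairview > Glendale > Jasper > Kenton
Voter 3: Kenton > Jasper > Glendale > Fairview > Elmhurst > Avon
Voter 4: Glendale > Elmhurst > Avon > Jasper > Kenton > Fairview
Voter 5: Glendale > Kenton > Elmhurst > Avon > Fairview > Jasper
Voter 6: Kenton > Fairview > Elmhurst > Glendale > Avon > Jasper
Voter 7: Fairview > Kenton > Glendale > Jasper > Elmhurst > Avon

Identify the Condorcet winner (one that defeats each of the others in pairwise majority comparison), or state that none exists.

Head-to-head results (7 voters total):
Elmhurst vs Jasper: Elmhurst wins 4–3.
Elmhurst vs Kenton: Kenton wins 5–2.
Elmhurst vs Glendale: Glendale wins 5–2.
Elmhurst vs Fairview: Fairview wins 4–3.
Elmhurst vs Avon: Elmhurst wins 6–1.
Jasper vs Kenton: Kenton wins 5–2.
Jasper vs Glendale: Glendale wins 6–1.
Jasper vs Fairview: Fairview wins 5–2.
Jasper vs Avon: Avon wins 5–2.
Kenton vs Glendale: Glendale wins 4–3.
Kenton vs Fairview: Kenton wins 4–3.
Kenton vs Avon: Kenton wins 4–3.
Glendale vs Fairview: Fairview wins 4–3.
Glendale vs Avon: Glendale wins 6–1.
Fairview vs Avon: Fairview wins 4–3.
No candidate beats all others: Kenton beats Fairview beats Glendale beats Kenton, a majority cycle.

There is no Condorcet winner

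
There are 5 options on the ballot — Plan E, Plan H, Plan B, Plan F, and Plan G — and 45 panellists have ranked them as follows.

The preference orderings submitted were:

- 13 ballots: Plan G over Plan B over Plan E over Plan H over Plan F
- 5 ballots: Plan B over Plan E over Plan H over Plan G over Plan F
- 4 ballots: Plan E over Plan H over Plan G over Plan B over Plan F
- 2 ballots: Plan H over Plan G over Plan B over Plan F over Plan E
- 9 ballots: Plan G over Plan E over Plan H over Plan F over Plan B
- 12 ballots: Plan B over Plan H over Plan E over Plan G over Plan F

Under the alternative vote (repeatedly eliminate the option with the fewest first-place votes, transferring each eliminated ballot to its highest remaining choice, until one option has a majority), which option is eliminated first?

Plan F

Round 1: Plan G 22, Plan B 17, Plan E 4, Plan H 2, Plan F 0. Plan F has the fewest and is eliminated.
Round 2: Plan G 22, Plan B 17, Plan E 4, Plan H 2. Plan H has the fewest and is eliminated.
Round 3: Plan G 24, Plan B 17, Plan E 4. Plan G has a majority.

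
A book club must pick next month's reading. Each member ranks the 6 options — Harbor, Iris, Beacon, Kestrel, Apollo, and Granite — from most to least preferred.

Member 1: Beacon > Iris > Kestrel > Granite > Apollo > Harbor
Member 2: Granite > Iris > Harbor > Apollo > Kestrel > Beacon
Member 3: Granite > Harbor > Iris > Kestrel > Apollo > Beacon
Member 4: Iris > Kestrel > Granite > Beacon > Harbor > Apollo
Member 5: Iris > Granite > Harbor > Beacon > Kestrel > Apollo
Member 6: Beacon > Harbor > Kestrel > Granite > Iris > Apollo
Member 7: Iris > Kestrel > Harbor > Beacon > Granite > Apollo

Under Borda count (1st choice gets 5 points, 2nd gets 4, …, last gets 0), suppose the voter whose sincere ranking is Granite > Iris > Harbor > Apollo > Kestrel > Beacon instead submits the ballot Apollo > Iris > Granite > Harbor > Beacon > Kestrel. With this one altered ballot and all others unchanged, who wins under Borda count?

Borda totals with the altered ballot: Harbor 17, Iris 27, Beacon 17, Kestrel 17, Apollo 7, Granite 20.
The winner is unchanged: still Iris.

Iris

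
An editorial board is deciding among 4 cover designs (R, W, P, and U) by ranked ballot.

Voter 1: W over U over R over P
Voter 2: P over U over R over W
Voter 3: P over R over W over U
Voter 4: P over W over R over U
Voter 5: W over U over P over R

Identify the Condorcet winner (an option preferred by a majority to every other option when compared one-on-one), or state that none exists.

P

Head-to-head results (5 voters total):
R vs W: W wins 3–2.
R vs P: P wins 4–1.
R vs U: U wins 3–2.
W vs P: P wins 3–2.
W vs U: W wins 4–1.
P vs U: P wins 3–2.
P beats each rival — R (4–1), W (3–2), U (3–2) — so P is the Condorcet winner.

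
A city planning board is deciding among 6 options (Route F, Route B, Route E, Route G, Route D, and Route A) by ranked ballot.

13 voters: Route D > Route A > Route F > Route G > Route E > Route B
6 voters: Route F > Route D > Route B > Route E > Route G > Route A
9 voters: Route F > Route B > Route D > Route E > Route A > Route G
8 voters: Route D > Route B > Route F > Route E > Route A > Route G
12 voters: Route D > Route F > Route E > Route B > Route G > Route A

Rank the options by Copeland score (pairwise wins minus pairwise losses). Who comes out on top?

Pairwise results:
  Route F vs Route B: Route F wins 40–8.
  Route F vs Route E: Route F wins 48–0.
  Route F vs Route G: Route F wins 48–0.
  Route F vs Route D: Route D wins 33–15.
  Route F vs Route A: Route F wins 35–13.
  Route B vs Route E: Route E wins 25–23.
  Route B vs Route G: Route B wins 35–13.
  Route B vs Route D: Route D wins 39–9.
  Route B vs Route A: Route B wins 35–13.
  Route E vs Route G: Route E wins 35–13.
  Route E vs Route D: Route D wins 48–0.
  Route E vs Route A: Route E wins 35–13.
  Route G vs Route D: Route D wins 48–0.
  Route G vs Route A: Route A wins 30–18.
  Route D vs Route A: Route D wins 48–0.
Copeland scores (wins − losses):
  Route F: 4 − 1 = 3
  Route B: 2 − 3 = -1
  Route E: 3 − 2 = 1
  Route G: 0 − 5 = -5
  Route D: 5 − 0 = 5
  Route A: 1 − 4 = -3
Route D has the best Copeland score.

Route D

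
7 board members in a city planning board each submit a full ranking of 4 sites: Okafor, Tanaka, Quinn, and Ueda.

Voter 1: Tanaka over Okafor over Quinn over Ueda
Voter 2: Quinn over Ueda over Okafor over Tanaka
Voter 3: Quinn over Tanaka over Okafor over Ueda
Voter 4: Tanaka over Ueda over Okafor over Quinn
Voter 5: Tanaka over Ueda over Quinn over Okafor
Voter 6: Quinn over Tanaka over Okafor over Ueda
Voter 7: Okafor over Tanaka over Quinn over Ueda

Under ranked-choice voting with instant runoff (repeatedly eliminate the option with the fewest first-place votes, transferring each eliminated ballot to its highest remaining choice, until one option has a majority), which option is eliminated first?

Round 1: Tanaka 3, Quinn 3, Okafor 1, Ueda 0. Ueda has the fewest and is eliminated.
Round 2: Tanaka 3, Quinn 3, Okafor 1. Okafor has the fewest and is eliminated.
Round 3: Tanaka 4, Quinn 3. Tanaka has a majority.

Ueda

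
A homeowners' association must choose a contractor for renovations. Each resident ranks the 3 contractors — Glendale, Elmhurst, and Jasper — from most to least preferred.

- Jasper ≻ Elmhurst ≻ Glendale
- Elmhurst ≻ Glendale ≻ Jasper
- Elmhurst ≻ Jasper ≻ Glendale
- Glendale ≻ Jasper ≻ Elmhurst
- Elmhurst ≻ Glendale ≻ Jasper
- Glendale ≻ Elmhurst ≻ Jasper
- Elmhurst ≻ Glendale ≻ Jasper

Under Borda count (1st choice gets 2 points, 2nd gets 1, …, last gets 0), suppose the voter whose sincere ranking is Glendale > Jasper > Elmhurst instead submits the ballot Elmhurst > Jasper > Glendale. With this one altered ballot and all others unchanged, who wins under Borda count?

Borda totals with the altered ballot: Glendale 5, Elmhurst 12, Jasper 4.
The winner is unchanged: still Elmhurst.

Elmhurst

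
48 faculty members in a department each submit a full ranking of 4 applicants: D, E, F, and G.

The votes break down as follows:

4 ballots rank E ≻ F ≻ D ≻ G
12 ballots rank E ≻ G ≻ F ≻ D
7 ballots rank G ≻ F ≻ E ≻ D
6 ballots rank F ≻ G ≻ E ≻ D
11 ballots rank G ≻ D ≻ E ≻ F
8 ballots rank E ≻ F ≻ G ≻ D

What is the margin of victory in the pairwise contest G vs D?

40

Ballots ranking G above D: 12+7+6+11+8 = 44.
Ballots ranking D above G: 4.
G wins 44–4, a margin of 40.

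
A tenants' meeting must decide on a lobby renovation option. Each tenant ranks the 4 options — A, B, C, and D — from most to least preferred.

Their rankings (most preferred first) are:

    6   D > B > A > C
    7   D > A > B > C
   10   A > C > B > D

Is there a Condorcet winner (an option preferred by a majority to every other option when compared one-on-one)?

Yes

Head-to-head results (23 voters total):
A vs B: A wins 17–6.
A vs C: A wins 23–0.
A vs D: D wins 13–10.
B vs C: B wins 13–10.
B vs D: D wins 13–10.
C vs D: D wins 13–10.
D beats each rival — A (13–10), B (13–10), C (13–10) — so D is the Condorcet winner.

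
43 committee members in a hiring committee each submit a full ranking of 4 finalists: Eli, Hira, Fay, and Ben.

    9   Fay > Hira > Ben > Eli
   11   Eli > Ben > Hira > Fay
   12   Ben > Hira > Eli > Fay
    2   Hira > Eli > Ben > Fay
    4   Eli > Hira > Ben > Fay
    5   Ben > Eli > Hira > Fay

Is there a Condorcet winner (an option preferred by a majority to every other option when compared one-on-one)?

Yes

Head-to-head results (43 voters total):
Eli vs Hira: Hira wins 23–20.
Eli vs Fay: Eli wins 34–9.
Eli vs Ben: Ben wins 26–17.
Hira vs Fay: Hira wins 34–9.
Hira vs Ben: Ben wins 28–15.
Fay vs Ben: Ben wins 34–9.
Ben beats each rival — Eli (26–17), Hira (28–15), Fay (34–9) — so Ben is the Condorcet winner.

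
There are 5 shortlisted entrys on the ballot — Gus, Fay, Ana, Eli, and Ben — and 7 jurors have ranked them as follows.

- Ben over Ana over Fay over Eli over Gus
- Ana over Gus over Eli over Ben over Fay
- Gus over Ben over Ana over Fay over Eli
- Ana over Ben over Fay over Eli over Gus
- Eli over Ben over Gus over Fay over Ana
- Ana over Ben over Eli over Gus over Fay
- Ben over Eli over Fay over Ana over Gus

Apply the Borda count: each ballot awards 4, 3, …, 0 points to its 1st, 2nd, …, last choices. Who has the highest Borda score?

Ben

Borda scores:
  Gus: 0 + 3 + 4 + 0 + 2 + 1 + 0 = 10
  Fay: 2 + 0 + 1 + 2 + 1 + 0 + 2 = 8
  Ana: 3 + 4 + 2 + 4 + 0 + 4 + 1 = 18
  Eli: 1 + 2 + 0 + 1 + 4 + 2 + 3 = 13
  Ben: 4 + 1 + 3 + 3 + 3 + 3 + 4 = 21
Ben has the highest total.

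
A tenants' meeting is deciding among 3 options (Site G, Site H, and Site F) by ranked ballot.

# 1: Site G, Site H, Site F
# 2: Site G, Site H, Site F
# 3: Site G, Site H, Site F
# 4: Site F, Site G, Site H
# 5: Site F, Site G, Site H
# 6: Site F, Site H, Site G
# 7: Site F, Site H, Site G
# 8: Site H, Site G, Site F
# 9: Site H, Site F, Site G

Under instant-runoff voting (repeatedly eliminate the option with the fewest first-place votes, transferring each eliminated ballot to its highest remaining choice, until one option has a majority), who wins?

Site F

Round 1: Site F 4, Site G 3, Site H 2. Site H has the fewest and is eliminated.
Round 2: Site F 5, Site G 4. Site F has a majority.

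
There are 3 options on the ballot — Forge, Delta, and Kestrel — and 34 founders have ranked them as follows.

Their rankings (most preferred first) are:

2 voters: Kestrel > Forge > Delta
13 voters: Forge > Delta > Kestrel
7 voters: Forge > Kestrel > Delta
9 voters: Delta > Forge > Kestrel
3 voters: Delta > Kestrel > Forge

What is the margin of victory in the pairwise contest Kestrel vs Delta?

Ballots ranking Kestrel above Delta: 2+7 = 9.
Ballots ranking Delta above Kestrel: 13+9+3 = 25.
Delta wins 25–9, a margin of 16.

16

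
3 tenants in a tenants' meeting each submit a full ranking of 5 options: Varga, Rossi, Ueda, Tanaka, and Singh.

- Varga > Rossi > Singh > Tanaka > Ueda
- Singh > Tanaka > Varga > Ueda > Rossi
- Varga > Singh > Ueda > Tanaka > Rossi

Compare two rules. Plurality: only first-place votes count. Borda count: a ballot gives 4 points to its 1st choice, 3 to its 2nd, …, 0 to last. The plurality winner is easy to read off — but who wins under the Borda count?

Varga

Plurality first-place counts: Varga 2, Rossi 0, Ueda 0, Tanaka 0, Singh 1 → Varga.
Borda totals: Varga 10, Rossi 3, Ueda 3, Tanaka 5, Singh 9 → Varga.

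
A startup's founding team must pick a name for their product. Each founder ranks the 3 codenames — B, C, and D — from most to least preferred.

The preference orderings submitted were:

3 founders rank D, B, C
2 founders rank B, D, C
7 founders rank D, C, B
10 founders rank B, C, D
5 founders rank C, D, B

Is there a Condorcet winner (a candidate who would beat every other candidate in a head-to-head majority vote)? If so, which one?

Head-to-head results (27 voters total):
B vs C: B wins 15–12.
B vs D: D wins 15–12.
C vs D: C wins 15–12.
No candidate beats all others: B beats C beats D beats B, a majority cycle.

No Condorcet winner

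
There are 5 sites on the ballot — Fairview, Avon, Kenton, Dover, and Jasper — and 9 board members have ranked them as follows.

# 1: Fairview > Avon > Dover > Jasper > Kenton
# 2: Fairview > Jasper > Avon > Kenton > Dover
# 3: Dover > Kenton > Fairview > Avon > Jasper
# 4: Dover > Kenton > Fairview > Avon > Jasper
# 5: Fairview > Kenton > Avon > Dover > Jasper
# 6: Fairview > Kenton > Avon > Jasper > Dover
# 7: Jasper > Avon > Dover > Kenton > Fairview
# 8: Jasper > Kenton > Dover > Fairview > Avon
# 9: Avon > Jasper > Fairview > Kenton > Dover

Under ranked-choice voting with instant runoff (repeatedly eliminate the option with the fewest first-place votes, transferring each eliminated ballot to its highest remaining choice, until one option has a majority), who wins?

Round 1: Fairview 4, Dover 2, Jasper 2, Avon 1, Kenton 0. Kenton has the fewest and is eliminated.
Round 2: Fairview 4, Dover 2, Jasper 2, Avon 1. Avon has the fewest and is eliminated.
Round 3: Fairview 4, Jasper 3, Dover 2. Dover has the fewest and is eliminated.
Round 4: Fairview 6, Jasper 3. Fairview has a majority.

Fairview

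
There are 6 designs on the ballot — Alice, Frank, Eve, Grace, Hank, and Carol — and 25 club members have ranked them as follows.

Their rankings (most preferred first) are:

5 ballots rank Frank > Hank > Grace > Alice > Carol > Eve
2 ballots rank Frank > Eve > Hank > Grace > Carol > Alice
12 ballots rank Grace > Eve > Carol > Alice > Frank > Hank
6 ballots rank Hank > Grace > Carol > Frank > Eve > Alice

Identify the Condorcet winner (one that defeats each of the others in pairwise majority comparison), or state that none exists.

Head-to-head results (25 voters total):
Alice vs Frank: Frank wins 13–12.
Alice vs Eve: Eve wins 20–5.
Alice vs Grace: Grace wins 25–0.
Alice vs Hank: Hank wins 13–12.
Alice vs Carol: Carol wins 20–5.
Frank vs Eve: Frank wins 13–12.
Frank vs Grace: Grace wins 18–7.
Frank vs Hank: Frank wins 19–6.
Frank vs Carol: Carol wins 18–7.
Eve vs Grace: Grace wins 23–2.
Eve vs Hank: Eve wins 14–11.
Eve vs Carol: Eve wins 14–11.
Grace vs Hank: Hank wins 13–12.
Grace vs Carol: Grace wins 25–0.
Hank vs Carol: Hank wins 13–12.
No candidate beats all others: Frank beats Eve beats Carol beats Frank, a majority cycle.

No Condorcet winner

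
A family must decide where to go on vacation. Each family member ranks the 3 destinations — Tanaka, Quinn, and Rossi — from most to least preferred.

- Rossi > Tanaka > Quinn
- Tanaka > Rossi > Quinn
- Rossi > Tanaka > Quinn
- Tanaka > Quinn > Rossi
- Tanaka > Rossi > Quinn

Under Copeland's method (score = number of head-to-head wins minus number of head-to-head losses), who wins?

Pairwise results:
  Tanaka vs Quinn: Tanaka wins 5–0.
  Tanaka vs Rossi: Tanaka wins 3–2.
  Quinn vs Rossi: Rossi wins 4–1.
Copeland scores (wins − losses):
  Tanaka: 2 − 0 = 2
  Quinn: 0 − 2 = -2
  Rossi: 1 − 1 = 0
Tanaka has the best Copeland score.

Tanaka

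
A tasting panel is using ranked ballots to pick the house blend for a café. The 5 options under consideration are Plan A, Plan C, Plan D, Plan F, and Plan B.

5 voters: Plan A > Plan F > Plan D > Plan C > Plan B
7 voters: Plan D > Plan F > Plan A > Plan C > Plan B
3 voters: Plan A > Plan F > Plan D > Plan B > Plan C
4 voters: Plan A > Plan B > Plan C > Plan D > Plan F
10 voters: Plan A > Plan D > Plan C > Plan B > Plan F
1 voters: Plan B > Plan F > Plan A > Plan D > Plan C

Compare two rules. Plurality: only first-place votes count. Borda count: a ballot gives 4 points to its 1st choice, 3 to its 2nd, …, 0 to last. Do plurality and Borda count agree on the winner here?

Yes

Plurality first-place counts: Plan A 22, Plan C 0, Plan D 7, Plan F 0, Plan B 1 → Plan A.
Borda totals: Plan A 104, Plan C 40, Plan D 79, Plan F 48, Plan B 29 → Plan A.
The two rules agree on Plan A.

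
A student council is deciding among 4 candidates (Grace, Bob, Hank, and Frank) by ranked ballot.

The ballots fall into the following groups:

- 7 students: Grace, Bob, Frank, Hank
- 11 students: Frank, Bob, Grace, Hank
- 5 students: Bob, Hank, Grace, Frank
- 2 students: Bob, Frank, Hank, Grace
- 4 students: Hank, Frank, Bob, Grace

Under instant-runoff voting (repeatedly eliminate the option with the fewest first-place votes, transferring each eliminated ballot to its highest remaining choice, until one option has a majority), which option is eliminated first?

Round 1: Frank 11, Grace 7, Bob 7, Hank 4. Hank has the fewest and is eliminated.
Round 2: Frank 15, Grace 7, Bob 7. Frank has a majority.

Hank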